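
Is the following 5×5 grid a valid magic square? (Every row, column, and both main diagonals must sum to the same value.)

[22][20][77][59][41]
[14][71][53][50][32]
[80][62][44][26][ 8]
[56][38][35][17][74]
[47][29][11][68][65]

No — main diagonal sums to 219 but row 4 sums to 220.

Row 1: 22 + 20 + 77 + 59 + 41 = 219.
Row 2: 14 + 71 + 53 + 50 + 32 = 220.
Row 3: 80 + 62 + 44 + 26 + 8 = 220.
Row 4: 56 + 38 + 35 + 17 + 74 = 220.
Row 5: 47 + 29 + 11 + 68 + 65 = 220.
Column 1: 22 + 14 + 80 + 56 + 47 = 219.
Column 2: 20 + 71 + 62 + 38 + 29 = 220.
Column 3: 77 + 53 + 44 + 35 + 11 = 220.
Column 4: 59 + 50 + 26 + 17 + 68 = 220.
Column 5: 41 + 32 + 8 + 74 + 65 = 220.
Main diagonal: 22 + 71 + 44 + 17 + 65 = 219.
Anti-diagonal: 41 + 50 + 44 + 38 + 47 = 220.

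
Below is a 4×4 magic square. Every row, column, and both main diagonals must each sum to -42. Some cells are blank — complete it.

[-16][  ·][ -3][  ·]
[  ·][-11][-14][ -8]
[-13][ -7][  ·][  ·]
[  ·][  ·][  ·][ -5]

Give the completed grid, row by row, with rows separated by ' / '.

The remaining cell in row 2 is (2,1) = -42 − (-33) = -9.
From column 1, -42 − (-16 + (-9) + (-13)) gives (4,1) = -4.
From main diagonal, -42 − (-16 + (-11) + (-5)) gives (3,3) = -10.
Anti-diagonal: -14 + (-7) + (-4) + ? = -42, so (1,4) = -17.
Using row 1: -16 + (-3) + (-17) + ? → (1,2) = -42 − (-36) = -6.
Row 3: -13 + (-7) + (-10) + ? = -42, so (3,4) = -12.
The remaining cell in column 2 is (4,2) = -42 − (-24) = -18.
Using column 3: -3 + (-14) + (-10) + ? → (4,3) = -42 − (-27) = -15.

-16 -6 -3 -17 / -9 -11 -14 -8 / -13 -7 -10 -12 / -4 -18 -15 -5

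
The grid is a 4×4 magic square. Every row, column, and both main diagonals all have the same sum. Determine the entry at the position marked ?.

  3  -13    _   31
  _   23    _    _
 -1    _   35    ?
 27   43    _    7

Main diagonal is complete and sums to 68; that is the magic constant.
From row 1, 68 − (3 + (-13) + 31) gives (1,3) = 47.
Row 4: 27 + 43 + 7 + ? = 68, so (4,3) = -9.
Column 1 needs 68; the known cells sum to 29, so (2,1) = 39.
From column 2, 68 − (-13 + 23 + 43) gives (3,2) = 15.
The remaining cell in column 3 is (2,3) = 68 − 73 = -5.
Row 2 needs 68; the known cells sum to 57, so (2,4) = 11.
Row 3 must total 68; the given cells sum to 49, so (3,4) = 19.

19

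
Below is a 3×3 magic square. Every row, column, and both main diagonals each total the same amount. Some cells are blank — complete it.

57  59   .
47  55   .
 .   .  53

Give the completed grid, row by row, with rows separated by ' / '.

57 59 49 / 47 55 63 / 61 51 53

Main diagonal is already complete: 57 + 55 + 53 = 165, so that is the magic constant.
From row 1, 165 − (57 + 59) gives (1,3) = 49.
Row 2: 47 + 55 + ? = 165, so (2,3) = 63.
The remaining cell in column 1 is (3,1) = 165 − 104 = 61.
Column 2: 59 + 55 + ? = 165, so (3,2) = 51.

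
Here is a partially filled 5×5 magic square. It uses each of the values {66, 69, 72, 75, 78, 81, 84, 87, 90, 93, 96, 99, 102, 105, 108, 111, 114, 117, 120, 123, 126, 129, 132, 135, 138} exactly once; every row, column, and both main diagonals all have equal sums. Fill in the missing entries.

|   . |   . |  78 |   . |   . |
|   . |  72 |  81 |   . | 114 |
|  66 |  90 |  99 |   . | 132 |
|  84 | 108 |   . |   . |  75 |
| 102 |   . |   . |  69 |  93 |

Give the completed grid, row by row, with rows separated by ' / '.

The 25 entries sum to 2550, so each line sums to 2550/5 = 510.
Row 3 must total 510; the given cells sum to 387, so (3,4) = 123.
The remaining cell in column 5 is (1,5) = 510 − 414 = 96.
The remaining cell in anti-diagonal is (2,4) = 510 − 405 = 105.
Row 2: 72 + 81 + 105 + 114 + ? = 510, so (2,1) = 138.
From column 1, 510 − (138 + 66 + 84 + 102) gives (1,1) = 120.
Main diagonal needs 510; the known cells sum to 384, so (4,4) = 126.
From row 4, 510 − (84 + 108 + 126 + 75) gives (4,3) = 117.
The remaining cell in column 3 is (5,3) = 510 − 375 = 135.
Column 4 must total 510; the given cells sum to 423, so (1,4) = 87.
From row 1, 510 − (120 + 78 + 87 + 96) gives (1,2) = 129.
From row 5, 510 − (102 + 135 + 69 + 93) gives (5,2) = 111.

120 129 78 87 96 / 138 72 81 105 114 / 66 90 99 123 132 / 84 108 117 126 75 / 102 111 135 69 93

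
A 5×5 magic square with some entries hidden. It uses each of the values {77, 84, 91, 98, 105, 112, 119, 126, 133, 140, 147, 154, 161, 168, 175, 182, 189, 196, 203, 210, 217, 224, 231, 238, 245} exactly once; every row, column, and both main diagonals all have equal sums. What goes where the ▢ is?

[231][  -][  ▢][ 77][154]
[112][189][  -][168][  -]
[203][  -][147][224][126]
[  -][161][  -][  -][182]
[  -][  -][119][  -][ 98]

210

The 25 entries sum to 4025, so each line sums to 4025/5 = 805.
Row 3 needs 805; the known cells sum to 700, so (3,2) = 105.
Column 5 must total 805; the given cells sum to 560, so (2,5) = 245.
Main diagonal needs 805; the known cells sum to 665, so (4,4) = 140.
The remaining cell in anti-diagonal is (5,1) = 805 − 630 = 175.
Using row 2: 112 + 189 + 168 + 245 + ? → (2,3) = 805 − 714 = 91.
Column 1 needs 805; the known cells sum to 721, so (4,1) = 84.
Using column 4: 77 + 168 + 224 + 140 + ? → (5,4) = 805 − 609 = 196.
Using row 4: 84 + 161 + 140 + 182 + ? → (4,3) = 805 − 567 = 238.
Row 5 must total 805; the given cells sum to 588, so (5,2) = 217.
Column 2 needs 805; the known cells sum to 672, so (1,2) = 133.
The remaining cell in column 3 is (1,3) = 805 − 595 = 210.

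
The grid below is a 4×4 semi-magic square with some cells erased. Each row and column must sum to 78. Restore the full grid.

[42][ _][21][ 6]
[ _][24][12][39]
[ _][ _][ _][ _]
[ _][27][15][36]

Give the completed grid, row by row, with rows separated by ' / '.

42 9 21 6 / 3 24 12 39 / 33 18 30 -3 / 0 27 15 36

Row 1 must total 78; the given cells sum to 69, so (1,2) = 9.
Row 2 needs 78; the known cells sum to 75, so (2,1) = 3.
From row 4, 78 − (27 + 15 + 36) gives (4,1) = 0.
Using column 1: 42 + 3 + 0 + ? → (3,1) = 78 − 45 = 33.
The remaining cell in column 2 is (3,2) = 78 − 60 = 18.
Using column 3: 21 + 12 + 15 + ? → (3,3) = 78 − 48 = 30.
Using column 4: 6 + 39 + 36 + ? → (3,4) = 78 − 81 = -3.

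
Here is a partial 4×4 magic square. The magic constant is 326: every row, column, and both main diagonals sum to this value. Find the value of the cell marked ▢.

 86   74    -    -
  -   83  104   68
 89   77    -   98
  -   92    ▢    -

Row 2: 83 + 104 + 68 + ? = 326, so (2,1) = 71.
Row 3: 89 + 77 + 98 + ? = 326, so (3,3) = 62.
Column 1 must total 326; the given cells sum to 246, so (4,1) = 80.
From main diagonal, 326 − (86 + 83 + 62) gives (4,4) = 95.
Anti-diagonal must total 326; the given cells sum to 261, so (1,4) = 65.
From row 1, 326 − (86 + 74 + 65) gives (1,3) = 101.
Using row 4: 80 + 92 + 95 + ? → (4,3) = 326 − 267 = 59.

59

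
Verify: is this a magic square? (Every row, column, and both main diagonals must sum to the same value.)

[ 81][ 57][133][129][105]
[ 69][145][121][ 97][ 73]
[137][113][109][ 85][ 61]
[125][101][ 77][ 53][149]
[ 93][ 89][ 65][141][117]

Row 1: 81 + 57 + 133 + 129 + 105 = 505.
Row 2: 69 + 145 + 121 + 97 + 73 = 505.
Row 3: 137 + 113 + 109 + 85 + 61 = 505.
Row 4: 125 + 101 + 77 + 53 + 149 = 505.
Row 5: 93 + 89 + 65 + 141 + 117 = 505.
Column 1: 81 + 69 + 137 + 125 + 93 = 505.
Column 2: 57 + 145 + 113 + 101 + 89 = 505.
Column 3: 133 + 121 + 109 + 77 + 65 = 505.
Column 4: 129 + 97 + 85 + 53 + 141 = 505.
Column 5: 105 + 73 + 61 + 149 + 117 = 505.
Main diagonal: 81 + 145 + 109 + 53 + 117 = 505.
Anti-diagonal: 105 + 97 + 109 + 101 + 93 = 505.
All lines sum to 505.

Yes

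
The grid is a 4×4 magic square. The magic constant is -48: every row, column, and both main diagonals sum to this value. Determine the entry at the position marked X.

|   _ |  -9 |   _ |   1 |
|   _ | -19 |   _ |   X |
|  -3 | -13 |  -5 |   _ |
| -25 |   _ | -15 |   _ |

-21

Row 3 needs -48; the known cells sum to -21, so (3,4) = -27.
Using column 2: -9 + (-19) + (-13) + ? → (4,2) = -48 − (-41) = -7.
Anti-diagonal must total -48; the given cells sum to -37, so (2,3) = -11.
The remaining cell in row 4 is (4,4) = -48 − (-47) = -1.
Column 3 needs -48; the known cells sum to -31, so (1,3) = -17.
Column 4 needs -48; the known cells sum to -27, so (2,4) = -21.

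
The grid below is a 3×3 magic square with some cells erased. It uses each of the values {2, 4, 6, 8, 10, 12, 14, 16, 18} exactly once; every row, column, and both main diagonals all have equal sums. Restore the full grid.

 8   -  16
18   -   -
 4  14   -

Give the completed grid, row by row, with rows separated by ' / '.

8 6 16 / 18 10 2 / 4 14 12

The 9 entries sum to 90, so each line sums to 90/3 = 30.
Row 1 must total 30; the given cells sum to 24, so (1,2) = 6.
Row 3 needs 30; the known cells sum to 18, so (3,3) = 12.
From column 2, 30 − (6 + 14) gives (2,2) = 10.
Column 3 needs 30; the known cells sum to 28, so (2,3) = 2.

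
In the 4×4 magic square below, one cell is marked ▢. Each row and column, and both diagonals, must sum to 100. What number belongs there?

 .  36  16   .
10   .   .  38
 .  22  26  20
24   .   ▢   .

From row 3, 100 − (22 + 26 + 20) gives (3,1) = 32.
Column 1 needs 100; the known cells sum to 66, so (1,1) = 34.
Row 1 needs 100; the known cells sum to 86, so (1,4) = 14.
Column 4 must total 100; the given cells sum to 72, so (4,4) = 28.
Using main diagonal: 34 + 26 + 28 + ? → (2,2) = 100 − 88 = 12.
Anti-diagonal: 14 + 22 + 24 + ? = 100, so (2,3) = 40.
Using column 2: 36 + 12 + 22 + ? → (4,2) = 100 − 70 = 30.
Using column 3: 16 + 40 + 26 + ? → (4,3) = 100 − 82 = 18.

18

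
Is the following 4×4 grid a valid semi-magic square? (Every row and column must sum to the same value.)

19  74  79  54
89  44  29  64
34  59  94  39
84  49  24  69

Row 1: 19 + 74 + 79 + 54 = 226.
Row 2: 89 + 44 + 29 + 64 = 226.
Row 3: 34 + 59 + 94 + 39 = 226.
Row 4: 84 + 49 + 24 + 69 = 226.
Column 1: 19 + 89 + 34 + 84 = 226.
Column 2: 74 + 44 + 59 + 49 = 226.
Column 3: 79 + 29 + 94 + 24 = 226.
Column 4: 54 + 64 + 39 + 69 = 226.
All lines sum to 226.

Yes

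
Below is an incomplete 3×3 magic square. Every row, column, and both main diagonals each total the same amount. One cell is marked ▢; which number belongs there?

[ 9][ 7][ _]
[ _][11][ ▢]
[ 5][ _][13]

Main diagonal is complete and sums to 33; that is the magic constant.
Using row 1: 9 + 7 + ? → (1,3) = 33 − 16 = 17.
Using row 3: 5 + 13 + ? → (3,2) = 33 − 18 = 15.
Column 1 must total 33; the given cells sum to 14, so (2,1) = 19.
Column 3 needs 33; the known cells sum to 30, so (2,3) = 3.

3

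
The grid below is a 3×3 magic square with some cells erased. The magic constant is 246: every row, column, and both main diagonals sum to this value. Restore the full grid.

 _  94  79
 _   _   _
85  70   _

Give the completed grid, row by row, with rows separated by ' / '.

The remaining cell in row 1 is (1,1) = 246 − 173 = 73.
Row 3 needs 246; the known cells sum to 155, so (3,3) = 91.
The remaining cell in column 1 is (2,1) = 246 − 158 = 88.
Column 2 must total 246; the given cells sum to 164, so (2,2) = 82.
The remaining cell in column 3 is (2,3) = 246 − 170 = 76.

73 94 79 / 88 82 76 / 85 70 91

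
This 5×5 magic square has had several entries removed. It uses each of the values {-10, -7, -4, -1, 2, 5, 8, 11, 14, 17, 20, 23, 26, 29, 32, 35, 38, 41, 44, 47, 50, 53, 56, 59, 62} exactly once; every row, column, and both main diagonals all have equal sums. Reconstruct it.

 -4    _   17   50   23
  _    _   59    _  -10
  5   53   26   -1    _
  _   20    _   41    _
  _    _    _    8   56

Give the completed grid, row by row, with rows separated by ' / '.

The 25 entries sum to 650, so each line sums to 650/5 = 130.
The remaining cell in row 1 is (1,2) = 130 − 86 = 44.
Row 3: 5 + 53 + 26 + (-1) + ? = 130, so (3,5) = 47.
The remaining cell in column 4 is (2,4) = 130 − 98 = 32.
Using column 5: 23 + (-10) + 47 + 56 + ? → (4,5) = 130 − 116 = 14.
From main diagonal, 130 − (-4 + 26 + 41 + 56) gives (2,2) = 11.
From anti-diagonal, 130 − (23 + 32 + 26 + 20) gives (5,1) = 29.
Using row 2: 11 + 59 + 32 + (-10) + ? → (2,1) = 130 − 92 = 38.
The remaining cell in column 1 is (4,1) = 130 − 68 = 62.
Column 2: 44 + 11 + 53 + 20 + ? = 130, so (5,2) = 2.
The remaining cell in row 4 is (4,3) = 130 − 137 = -7.
Row 5: 29 + 2 + 8 + 56 + ? = 130, so (5,3) = 35.

-4 44 17 50 23 / 38 11 59 32 -10 / 5 53 26 -1 47 / 62 20 -7 41 14 / 29 2 35 8 56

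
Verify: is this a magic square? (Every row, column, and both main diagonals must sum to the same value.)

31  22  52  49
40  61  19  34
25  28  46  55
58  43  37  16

Row 1: 31 + 22 + 52 + 49 = 154.
Row 2: 40 + 61 + 19 + 34 = 154.
Row 3: 25 + 28 + 46 + 55 = 154.
Row 4: 58 + 43 + 37 + 16 = 154.
Column 1: 31 + 40 + 25 + 58 = 154.
Column 2: 22 + 61 + 28 + 43 = 154.
Column 3: 52 + 19 + 46 + 37 = 154.
Column 4: 49 + 34 + 55 + 16 = 154.
Main diagonal: 31 + 61 + 46 + 16 = 154.
Anti-diagonal: 49 + 19 + 28 + 58 = 154.
All lines sum to 154.

Yes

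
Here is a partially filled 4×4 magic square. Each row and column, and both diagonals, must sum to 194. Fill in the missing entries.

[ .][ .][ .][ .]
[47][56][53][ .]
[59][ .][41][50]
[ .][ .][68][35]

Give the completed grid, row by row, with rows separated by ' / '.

The remaining cell in row 2 is (2,4) = 194 − 156 = 38.
Row 3 must total 194; the given cells sum to 150, so (3,2) = 44.
Column 3 must total 194; the given cells sum to 162, so (1,3) = 32.
Using column 4: 38 + 50 + 35 + ? → (1,4) = 194 − 123 = 71.
From main diagonal, 194 − (56 + 41 + 35) gives (1,1) = 62.
Using anti-diagonal: 71 + 53 + 44 + ? → (4,1) = 194 − 168 = 26.
Row 1 needs 194; the known cells sum to 165, so (1,2) = 29.
Row 4 must total 194; the given cells sum to 129, so (4,2) = 65.

62 29 32 71 / 47 56 53 38 / 59 44 41 50 / 26 65 68 35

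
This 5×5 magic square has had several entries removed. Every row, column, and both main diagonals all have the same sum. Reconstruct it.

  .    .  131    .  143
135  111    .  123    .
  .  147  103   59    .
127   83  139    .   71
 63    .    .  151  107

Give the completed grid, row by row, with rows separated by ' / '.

Anti-diagonal is already complete: 143 + 123 + 103 + 83 + 63 = 515, so that is the magic constant.
The remaining cell in row 4 is (4,4) = 515 − 420 = 95.
Using column 4: 123 + 59 + 95 + 151 + ? → (1,4) = 515 − 428 = 87.
Using main diagonal: 111 + 103 + 95 + 107 + ? → (1,1) = 515 − 416 = 99.
The remaining cell in row 1 is (1,2) = 515 − 460 = 55.
Column 1: 99 + 135 + 127 + 63 + ? = 515, so (3,1) = 91.
The remaining cell in column 2 is (5,2) = 515 − 396 = 119.
From row 3, 515 − (91 + 147 + 103 + 59) gives (3,5) = 115.
The remaining cell in row 5 is (5,3) = 515 − 440 = 75.
From column 3, 515 − (131 + 103 + 139 + 75) gives (2,3) = 67.
Using column 5: 143 + 115 + 71 + 107 + ? → (2,5) = 515 − 436 = 79.

99 55 131 87 143 / 135 111 67 123 79 / 91 147 103 59 115 / 127 83 139 95 71 / 63 119 75 151 107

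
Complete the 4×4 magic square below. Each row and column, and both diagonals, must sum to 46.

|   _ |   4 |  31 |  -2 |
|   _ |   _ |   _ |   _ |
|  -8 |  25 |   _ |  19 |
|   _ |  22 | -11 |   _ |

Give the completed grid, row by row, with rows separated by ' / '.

13 4 31 -2 / 34 -5 16 1 / -8 25 10 19 / 7 22 -11 28

The remaining cell in row 1 is (1,1) = 46 − 33 = 13.
Using row 3: -8 + 25 + 19 + ? → (3,3) = 46 − 36 = 10.
Column 2 needs 46; the known cells sum to 51, so (2,2) = -5.
Column 3 must total 46; the given cells sum to 30, so (2,3) = 16.
Main diagonal: 13 + (-5) + 10 + ? = 46, so (4,4) = 28.
Anti-diagonal: -2 + 16 + 25 + ? = 46, so (4,1) = 7.
The remaining cell in column 1 is (2,1) = 46 − 12 = 34.
From column 4, 46 − (-2 + 19 + 28) gives (2,4) = 1.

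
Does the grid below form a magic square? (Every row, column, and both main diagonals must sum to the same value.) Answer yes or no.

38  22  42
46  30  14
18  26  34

Row 1: 38 + 22 + 42 = 102.
Row 2: 46 + 30 + 14 = 90.
Row 3: 18 + 26 + 34 = 78.
Column 1: 38 + 46 + 18 = 102.
Column 2: 22 + 30 + 26 = 78.
Column 3: 42 + 14 + 34 = 90.
Main diagonal: 38 + 30 + 34 = 102.
Anti-diagonal: 42 + 30 + 18 = 90.

No — column 1 sums to 102 but row 3 sums to 78.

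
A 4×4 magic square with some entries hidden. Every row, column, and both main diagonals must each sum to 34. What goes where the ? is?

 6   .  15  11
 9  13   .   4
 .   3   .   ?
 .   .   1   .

Using row 1: 6 + 15 + 11 + ? → (1,2) = 34 − 32 = 2.
Row 2 must total 34; the given cells sum to 26, so (2,3) = 8.
From column 2, 34 − (2 + 13 + 3) gives (4,2) = 16.
Column 3 needs 34; the known cells sum to 24, so (3,3) = 10.
The remaining cell in main diagonal is (4,4) = 34 − 29 = 5.
Anti-diagonal: 11 + 8 + 3 + ? = 34, so (4,1) = 12.
The remaining cell in column 1 is (3,1) = 34 − 27 = 7.
Using column 4: 11 + 4 + 5 + ? → (3,4) = 34 − 20 = 14.

14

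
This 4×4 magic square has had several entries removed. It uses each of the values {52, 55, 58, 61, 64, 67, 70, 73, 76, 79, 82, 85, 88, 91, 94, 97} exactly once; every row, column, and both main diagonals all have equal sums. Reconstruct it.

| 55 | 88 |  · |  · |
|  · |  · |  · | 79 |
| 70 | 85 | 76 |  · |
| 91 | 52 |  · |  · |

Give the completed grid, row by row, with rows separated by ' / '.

The 16 entries sum to 1192, so each line sums to 1192/4 = 298.
Row 3 needs 298; the known cells sum to 231, so (3,4) = 67.
Column 1: 55 + 70 + 91 + ? = 298, so (2,1) = 82.
Column 2: 88 + 85 + 52 + ? = 298, so (2,2) = 73.
Using main diagonal: 55 + 73 + 76 + ? → (4,4) = 298 − 204 = 94.
Using row 2: 82 + 73 + 79 + ? → (2,3) = 298 − 234 = 64.
From row 4, 298 − (91 + 52 + 94) gives (4,3) = 61.
The remaining cell in column 3 is (1,3) = 298 − 201 = 97.
Column 4 must total 298; the given cells sum to 240, so (1,4) = 58.

55 88 97 58 / 82 73 64 79 / 70 85 76 67 / 91 52 61 94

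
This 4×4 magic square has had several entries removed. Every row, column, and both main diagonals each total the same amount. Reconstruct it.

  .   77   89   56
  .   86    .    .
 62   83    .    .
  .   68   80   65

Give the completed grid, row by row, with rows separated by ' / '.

Column 2 is already complete: 77 + 86 + 83 + 68 = 314, so that is the magic constant.
From row 1, 314 − (77 + 89 + 56) gives (1,1) = 92.
Using row 4: 68 + 80 + 65 + ? → (4,1) = 314 − 213 = 101.
Using column 1: 92 + 62 + 101 + ? → (2,1) = 314 − 255 = 59.
From main diagonal, 314 − (92 + 86 + 65) gives (3,3) = 71.
From anti-diagonal, 314 − (56 + 83 + 101) gives (2,3) = 74.
Row 2 must total 314; the given cells sum to 219, so (2,4) = 95.
Using row 3: 62 + 83 + 71 + ? → (3,4) = 314 − 216 = 98.

92 77 89 56 / 59 86 74 95 / 62 83 71 98 / 101 68 80 65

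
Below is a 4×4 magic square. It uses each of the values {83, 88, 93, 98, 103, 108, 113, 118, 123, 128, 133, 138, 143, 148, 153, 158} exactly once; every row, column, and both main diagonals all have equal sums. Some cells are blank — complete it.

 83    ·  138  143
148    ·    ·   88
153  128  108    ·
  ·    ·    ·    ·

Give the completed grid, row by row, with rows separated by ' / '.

The 16 entries sum to 1928, so each line sums to 1928/4 = 482.
Row 1 must total 482; the given cells sum to 364, so (1,2) = 118.
The remaining cell in row 3 is (3,4) = 482 − 389 = 93.
Column 1 needs 482; the known cells sum to 384, so (4,1) = 98.
Column 4: 143 + 88 + 93 + ? = 482, so (4,4) = 158.
Using main diagonal: 83 + 108 + 158 + ? → (2,2) = 482 − 349 = 133.
From anti-diagonal, 482 − (143 + 128 + 98) gives (2,3) = 113.
Column 2 needs 482; the known cells sum to 379, so (4,2) = 103.
Column 3 needs 482; the known cells sum to 359, so (4,3) = 123.

83 118 138 143 / 148 133 113 88 / 153 128 108 93 / 98 103 123 158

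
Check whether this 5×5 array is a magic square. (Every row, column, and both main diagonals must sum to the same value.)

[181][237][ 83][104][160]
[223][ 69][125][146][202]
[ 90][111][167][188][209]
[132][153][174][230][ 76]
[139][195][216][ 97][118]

Row 1: 181 + 237 + 83 + 104 + 160 = 765.
Row 2: 223 + 69 + 125 + 146 + 202 = 765.
Row 3: 90 + 111 + 167 + 188 + 209 = 765.
Row 4: 132 + 153 + 174 + 230 + 76 = 765.
Row 5: 139 + 195 + 216 + 97 + 118 = 765.
Column 1: 181 + 223 + 90 + 132 + 139 = 765.
Column 2: 237 + 69 + 111 + 153 + 195 = 765.
Column 3: 83 + 125 + 167 + 174 + 216 = 765.
Column 4: 104 + 146 + 188 + 230 + 97 = 765.
Column 5: 160 + 202 + 209 + 76 + 118 = 765.
Main diagonal: 181 + 69 + 167 + 230 + 118 = 765.
Anti-diagonal: 160 + 146 + 167 + 153 + 139 = 765.
All lines sum to 765.

Yes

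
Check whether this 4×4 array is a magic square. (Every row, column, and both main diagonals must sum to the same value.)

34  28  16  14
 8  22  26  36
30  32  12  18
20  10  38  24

Yes

Row 1: 34 + 28 + 16 + 14 = 92.
Row 2: 8 + 22 + 26 + 36 = 92.
Row 3: 30 + 32 + 12 + 18 = 92.
Row 4: 20 + 10 + 38 + 24 = 92.
Column 1: 34 + 8 + 30 + 20 = 92.
Column 2: 28 + 22 + 32 + 10 = 92.
Column 3: 16 + 26 + 12 + 38 = 92.
Column 4: 14 + 36 + 18 + 24 = 92.
Main diagonal: 34 + 22 + 12 + 24 = 92.
Anti-diagonal: 14 + 26 + 32 + 20 = 92.
All lines sum to 92.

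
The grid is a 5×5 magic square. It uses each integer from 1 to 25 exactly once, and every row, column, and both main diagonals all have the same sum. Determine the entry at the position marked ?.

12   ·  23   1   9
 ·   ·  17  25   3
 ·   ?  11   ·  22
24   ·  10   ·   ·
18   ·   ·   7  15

8

The entries are 1 through 25, which sum to 325, so each line sums to 325/5 = 65.
Row 1: 12 + 23 + 1 + 9 + ? = 65, so (1,2) = 20.
Using column 3: 23 + 17 + 11 + 10 + ? → (5,3) = 65 − 61 = 4.
Column 5: 9 + 3 + 22 + 15 + ? = 65, so (4,5) = 16.
From anti-diagonal, 65 − (9 + 25 + 11 + 18) gives (4,2) = 2.
Row 4 must total 65; the given cells sum to 52, so (4,4) = 13.
The remaining cell in row 5 is (5,2) = 65 − 44 = 21.
From column 4, 65 − (1 + 25 + 13 + 7) gives (3,4) = 19.
Main diagonal must total 65; the given cells sum to 51, so (2,2) = 14.
Row 2 needs 65; the known cells sum to 59, so (2,1) = 6.
The remaining cell in column 1 is (3,1) = 65 − 60 = 5.
Using column 2: 20 + 14 + 2 + 21 + ? → (3,2) = 65 − 57 = 8.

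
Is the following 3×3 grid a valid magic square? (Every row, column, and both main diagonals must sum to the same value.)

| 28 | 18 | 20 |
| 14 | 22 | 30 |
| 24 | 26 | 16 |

Row 1: 28 + 18 + 20 = 66.
Row 2: 14 + 22 + 30 = 66.
Row 3: 24 + 26 + 16 = 66.
Column 1: 28 + 14 + 24 = 66.
Column 2: 18 + 22 + 26 = 66.
Column 3: 20 + 30 + 16 = 66.
Main diagonal: 28 + 22 + 16 = 66.
Anti-diagonal: 20 + 22 + 24 = 66.
All lines sum to 66.

Yes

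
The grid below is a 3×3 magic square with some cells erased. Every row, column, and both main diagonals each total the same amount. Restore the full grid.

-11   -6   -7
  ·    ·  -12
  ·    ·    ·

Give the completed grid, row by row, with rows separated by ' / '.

-11 -6 -7 / -4 -8 -12 / -9 -10 -5

Row 1 is already complete: -11 + -6 + -7 = -24, so that is the magic constant.
Using column 3: -7 + (-12) + ? → (3,3) = -24 − (-19) = -5.
From main diagonal, -24 − (-11 + (-5)) gives (2,2) = -8.
Anti-diagonal: -7 + (-8) + ? = -24, so (3,1) = -9.
Row 2 must total -24; the given cells sum to -20, so (2,1) = -4.
Row 3 must total -24; the given cells sum to -14, so (3,2) = -10.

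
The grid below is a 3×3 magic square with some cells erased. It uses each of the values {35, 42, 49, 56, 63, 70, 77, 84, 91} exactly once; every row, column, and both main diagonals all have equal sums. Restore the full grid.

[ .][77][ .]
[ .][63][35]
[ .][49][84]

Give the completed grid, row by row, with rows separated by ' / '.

The 9 entries sum to 567, so each line sums to 567/3 = 189.
From row 2, 189 − (63 + 35) gives (2,1) = 91.
Row 3: 49 + 84 + ? = 189, so (3,1) = 56.
The remaining cell in column 1 is (1,1) = 189 − 147 = 42.
Column 3 needs 189; the known cells sum to 119, so (1,3) = 70.

42 77 70 / 91 63 35 / 56 49 84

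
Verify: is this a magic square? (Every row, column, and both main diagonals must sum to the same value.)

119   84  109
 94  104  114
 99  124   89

Yes

Row 1: 119 + 84 + 109 = 312.
Row 2: 94 + 104 + 114 = 312.
Row 3: 99 + 124 + 89 = 312.
Column 1: 119 + 94 + 99 = 312.
Column 2: 84 + 104 + 124 = 312.
Column 3: 109 + 114 + 89 = 312.
Main diagonal: 119 + 104 + 89 = 312.
Anti-diagonal: 109 + 104 + 99 = 312.
All lines sum to 312.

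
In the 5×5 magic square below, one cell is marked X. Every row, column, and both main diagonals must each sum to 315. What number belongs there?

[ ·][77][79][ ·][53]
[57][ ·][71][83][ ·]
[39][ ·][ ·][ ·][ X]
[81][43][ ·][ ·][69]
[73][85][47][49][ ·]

87

Row 5 must total 315; the given cells sum to 254, so (5,5) = 61.
Column 1: 57 + 39 + 81 + 73 + ? = 315, so (1,1) = 65.
From anti-diagonal, 315 − (53 + 83 + 43 + 73) gives (3,3) = 63.
Row 1: 65 + 77 + 79 + 53 + ? = 315, so (1,4) = 41.
Using column 3: 79 + 71 + 63 + 47 + ? → (4,3) = 315 − 260 = 55.
Row 4: 81 + 43 + 55 + 69 + ? = 315, so (4,4) = 67.
From column 4, 315 − (41 + 83 + 67 + 49) gives (3,4) = 75.
From main diagonal, 315 − (65 + 63 + 67 + 61) gives (2,2) = 59.
The remaining cell in row 2 is (2,5) = 315 − 270 = 45.
From column 2, 315 − (77 + 59 + 43 + 85) gives (3,2) = 51.
Column 5 needs 315; the known cells sum to 228, so (3,5) = 87.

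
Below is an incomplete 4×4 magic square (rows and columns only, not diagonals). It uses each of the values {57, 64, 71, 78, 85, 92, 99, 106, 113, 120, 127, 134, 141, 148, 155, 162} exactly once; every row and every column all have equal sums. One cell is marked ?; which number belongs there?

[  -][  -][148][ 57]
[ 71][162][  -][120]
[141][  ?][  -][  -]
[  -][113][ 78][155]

64

The 16 entries sum to 1752, so each line sums to 1752/4 = 438.
From row 2, 438 − (71 + 162 + 120) gives (2,3) = 85.
Row 4: 113 + 78 + 155 + ? = 438, so (4,1) = 92.
Column 1 needs 438; the known cells sum to 304, so (1,1) = 134.
From column 3, 438 − (148 + 85 + 78) gives (3,3) = 127.
Column 4 must total 438; the given cells sum to 332, so (3,4) = 106.
Using row 1: 134 + 148 + 57 + ? → (1,2) = 438 − 339 = 99.
Row 3 must total 438; the given cells sum to 374, so (3,2) = 64.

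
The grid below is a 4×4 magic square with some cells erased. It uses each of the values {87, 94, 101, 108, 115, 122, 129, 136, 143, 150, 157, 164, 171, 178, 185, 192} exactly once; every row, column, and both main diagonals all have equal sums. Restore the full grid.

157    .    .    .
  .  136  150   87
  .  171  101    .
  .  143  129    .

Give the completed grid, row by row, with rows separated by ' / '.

The 16 entries sum to 2232, so each line sums to 2232/4 = 558.
From row 2, 558 − (136 + 150 + 87) gives (2,1) = 185.
Column 2 needs 558; the known cells sum to 450, so (1,2) = 108.
Column 3 must total 558; the given cells sum to 380, so (1,3) = 178.
The remaining cell in main diagonal is (4,4) = 558 − 394 = 164.
Using row 1: 157 + 108 + 178 + ? → (1,4) = 558 − 443 = 115.
Row 4: 143 + 129 + 164 + ? = 558, so (4,1) = 122.
Column 1 must total 558; the given cells sum to 464, so (3,1) = 94.
Column 4: 115 + 87 + 164 + ? = 558, so (3,4) = 192.

157 108 178 115 / 185 136 150 87 / 94 171 101 192 / 122 143 129 164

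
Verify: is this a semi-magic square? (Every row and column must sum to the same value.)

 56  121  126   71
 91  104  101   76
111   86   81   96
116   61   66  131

Row 1: 56 + 121 + 126 + 71 = 374.
Row 2: 91 + 104 + 101 + 76 = 372.
Row 3: 111 + 86 + 81 + 96 = 374.
Row 4: 116 + 61 + 66 + 131 = 374.
Column 1: 56 + 91 + 111 + 116 = 374.
Column 2: 121 + 104 + 86 + 61 = 372.
Column 3: 126 + 101 + 81 + 66 = 374.
Column 4: 71 + 76 + 96 + 131 = 374.

No — row 2 sums to 372 but row 4 sums to 374.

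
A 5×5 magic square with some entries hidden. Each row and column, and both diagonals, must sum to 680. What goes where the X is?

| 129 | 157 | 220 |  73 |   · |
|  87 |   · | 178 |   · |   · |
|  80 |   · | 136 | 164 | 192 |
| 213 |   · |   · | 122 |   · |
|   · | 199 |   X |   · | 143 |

Row 1: 129 + 157 + 220 + 73 + ? = 680, so (1,5) = 101.
Row 3: 80 + 136 + 164 + 192 + ? = 680, so (3,2) = 108.
Column 1 must total 680; the given cells sum to 509, so (5,1) = 171.
Main diagonal needs 680; the known cells sum to 530, so (2,2) = 150.
Column 2 must total 680; the given cells sum to 614, so (4,2) = 66.
The remaining cell in anti-diagonal is (2,4) = 680 − 474 = 206.
Row 2 must total 680; the given cells sum to 621, so (2,5) = 59.
Column 4 needs 680; the known cells sum to 565, so (5,4) = 115.
Using column 5: 101 + 59 + 192 + 143 + ? → (4,5) = 680 − 495 = 185.
The remaining cell in row 4 is (4,3) = 680 − 586 = 94.
From row 5, 680 − (171 + 199 + 115 + 143) gives (5,3) = 52.

52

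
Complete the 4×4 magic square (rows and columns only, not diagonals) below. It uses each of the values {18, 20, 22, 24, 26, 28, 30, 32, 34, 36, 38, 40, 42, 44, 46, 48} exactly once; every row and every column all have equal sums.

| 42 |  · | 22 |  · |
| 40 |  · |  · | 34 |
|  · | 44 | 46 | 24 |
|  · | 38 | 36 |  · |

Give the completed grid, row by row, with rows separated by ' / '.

The 16 entries sum to 528, so each line sums to 528/4 = 132.
Row 3 must total 132; the given cells sum to 114, so (3,1) = 18.
The remaining cell in column 1 is (4,1) = 132 − 100 = 32.
Column 3: 22 + 46 + 36 + ? = 132, so (2,3) = 28.
Row 2 must total 132; the given cells sum to 102, so (2,2) = 30.
Row 4 must total 132; the given cells sum to 106, so (4,4) = 26.
The remaining cell in column 2 is (1,2) = 132 − 112 = 20.
Column 4 needs 132; the known cells sum to 84, so (1,4) = 48.

42 20 22 48 / 40 30 28 34 / 18 44 46 24 / 32 38 36 26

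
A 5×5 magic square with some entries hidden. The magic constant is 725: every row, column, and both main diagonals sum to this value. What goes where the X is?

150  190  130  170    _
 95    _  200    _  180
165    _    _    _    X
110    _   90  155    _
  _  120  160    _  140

Row 1 must total 725; the given cells sum to 640, so (1,5) = 85.
From column 1, 725 − (150 + 95 + 165 + 110) gives (5,1) = 205.
From column 3, 725 − (130 + 200 + 90 + 160) gives (3,3) = 145.
The remaining cell in main diagonal is (2,2) = 725 − 590 = 135.
Row 2: 95 + 135 + 200 + 180 + ? = 725, so (2,4) = 115.
The remaining cell in row 5 is (5,4) = 725 − 625 = 100.
The remaining cell in column 4 is (3,4) = 725 − 540 = 185.
Anti-diagonal needs 725; the known cells sum to 550, so (4,2) = 175.
Using row 4: 110 + 175 + 90 + 155 + ? → (4,5) = 725 − 530 = 195.
The remaining cell in column 2 is (3,2) = 725 − 620 = 105.
From column 5, 725 − (85 + 180 + 195 + 140) gives (3,5) = 125.

125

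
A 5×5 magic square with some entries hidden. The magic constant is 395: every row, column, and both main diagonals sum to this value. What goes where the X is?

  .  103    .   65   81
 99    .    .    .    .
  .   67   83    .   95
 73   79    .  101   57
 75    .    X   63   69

Row 4: 73 + 79 + 101 + 57 + ? = 395, so (4,3) = 85.
Using column 5: 81 + 95 + 57 + 69 + ? → (2,5) = 395 − 302 = 93.
Anti-diagonal: 81 + 83 + 79 + 75 + ? = 395, so (2,4) = 77.
Column 4 needs 395; the known cells sum to 306, so (3,4) = 89.
Row 3 must total 395; the given cells sum to 334, so (3,1) = 61.
Column 1 needs 395; the known cells sum to 308, so (1,1) = 87.
Main diagonal needs 395; the known cells sum to 340, so (2,2) = 55.
The remaining cell in row 1 is (1,3) = 395 − 336 = 59.
The remaining cell in row 2 is (2,3) = 395 − 324 = 71.
Column 2 must total 395; the given cells sum to 304, so (5,2) = 91.
Column 3 needs 395; the known cells sum to 298, so (5,3) = 97.

97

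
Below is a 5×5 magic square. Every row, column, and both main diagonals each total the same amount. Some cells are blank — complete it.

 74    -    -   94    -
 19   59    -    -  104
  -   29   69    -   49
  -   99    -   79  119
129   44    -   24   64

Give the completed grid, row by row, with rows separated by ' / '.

74 114 54 94 9 / 19 59 124 39 104 / 89 29 69 109 49 / 34 99 14 79 119 / 129 44 84 24 64

Main diagonal is already complete: 74 + 59 + 69 + 79 + 64 = 345, so that is the magic constant.
From row 5, 345 − (129 + 44 + 24 + 64) gives (5,3) = 84.
Column 2: 59 + 29 + 99 + 44 + ? = 345, so (1,2) = 114.
The remaining cell in column 5 is (1,5) = 345 − 336 = 9.
Anti-diagonal: 9 + 69 + 99 + 129 + ? = 345, so (2,4) = 39.
Row 1: 74 + 114 + 94 + 9 + ? = 345, so (1,3) = 54.
Row 2 needs 345; the known cells sum to 221, so (2,3) = 124.
Using column 3: 54 + 124 + 69 + 84 + ? → (4,3) = 345 − 331 = 14.
Column 4 must total 345; the given cells sum to 236, so (3,4) = 109.
Using row 3: 29 + 69 + 109 + 49 + ? → (3,1) = 345 − 256 = 89.
From row 4, 345 − (99 + 14 + 79 + 119) gives (4,1) = 34.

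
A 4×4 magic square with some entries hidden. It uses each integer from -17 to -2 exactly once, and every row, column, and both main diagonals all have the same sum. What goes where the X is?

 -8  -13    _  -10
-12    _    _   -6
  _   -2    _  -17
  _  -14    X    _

-4

The entries are -17 through -2, which sum to -152, so each line sums to -152/4 = -38.
The remaining cell in row 1 is (1,3) = -38 − (-31) = -7.
From column 2, -38 − (-13 + (-2) + (-14)) gives (2,2) = -9.
Using column 4: -10 + (-6) + (-17) + ? → (4,4) = -38 − (-33) = -5.
The remaining cell in main diagonal is (3,3) = -38 − (-22) = -16.
Row 2 must total -38; the given cells sum to -27, so (2,3) = -11.
Row 3 must total -38; the given cells sum to -35, so (3,1) = -3.
From column 1, -38 − (-8 + (-12) + (-3)) gives (4,1) = -15.
From column 3, -38 − (-7 + (-11) + (-16)) gives (4,3) = -4.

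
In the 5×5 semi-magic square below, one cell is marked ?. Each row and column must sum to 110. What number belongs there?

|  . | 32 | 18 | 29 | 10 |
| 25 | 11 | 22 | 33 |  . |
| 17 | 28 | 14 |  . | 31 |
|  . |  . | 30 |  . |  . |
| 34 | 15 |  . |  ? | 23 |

Row 1: 32 + 18 + 29 + 10 + ? = 110, so (1,1) = 21.
The remaining cell in row 2 is (2,5) = 110 − 91 = 19.
Using row 3: 17 + 28 + 14 + 31 + ? → (3,4) = 110 − 90 = 20.
Column 1: 21 + 25 + 17 + 34 + ? = 110, so (4,1) = 13.
Column 2 must total 110; the given cells sum to 86, so (4,2) = 24.
Column 3 must total 110; the given cells sum to 84, so (5,3) = 26.
Column 5 needs 110; the known cells sum to 83, so (4,5) = 27.
From row 4, 110 − (13 + 24 + 30 + 27) gives (4,4) = 16.
Row 5 must total 110; the given cells sum to 98, so (5,4) = 12.

12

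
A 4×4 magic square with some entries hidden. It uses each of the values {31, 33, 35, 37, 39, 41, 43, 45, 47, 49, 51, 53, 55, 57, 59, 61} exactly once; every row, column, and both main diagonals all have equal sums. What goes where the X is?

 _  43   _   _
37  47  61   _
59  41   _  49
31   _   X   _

The 16 entries sum to 736, so each line sums to 736/4 = 184.
From row 2, 184 − (37 + 47 + 61) gives (2,4) = 39.
From row 3, 184 − (59 + 41 + 49) gives (3,3) = 35.
Column 1: 37 + 59 + 31 + ? = 184, so (1,1) = 57.
Column 2 must total 184; the given cells sum to 131, so (4,2) = 53.
The remaining cell in main diagonal is (4,4) = 184 − 139 = 45.
Anti-diagonal: 61 + 41 + 31 + ? = 184, so (1,4) = 51.
The remaining cell in row 1 is (1,3) = 184 − 151 = 33.
Using row 4: 31 + 53 + 45 + ? → (4,3) = 184 − 129 = 55.

55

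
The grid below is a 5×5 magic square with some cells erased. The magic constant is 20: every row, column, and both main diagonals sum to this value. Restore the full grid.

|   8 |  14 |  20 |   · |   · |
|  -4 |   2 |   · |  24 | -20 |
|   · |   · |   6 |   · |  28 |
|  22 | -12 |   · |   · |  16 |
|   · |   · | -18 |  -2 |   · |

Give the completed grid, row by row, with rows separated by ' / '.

8 14 20 -14 -8 / -4 2 18 24 -20 / -16 -10 6 12 28 / 22 -12 -6 0 16 / 10 26 -18 -2 4

Row 2 needs 20; the known cells sum to 2, so (2,3) = 18.
Column 3: 20 + 18 + 6 + (-18) + ? = 20, so (4,3) = -6.
The remaining cell in row 4 is (4,4) = 20 − 20 = 0.
Main diagonal needs 20; the known cells sum to 16, so (5,5) = 4.
Column 5: -20 + 28 + 16 + 4 + ? = 20, so (1,5) = -8.
The remaining cell in anti-diagonal is (5,1) = 20 − 10 = 10.
The remaining cell in row 1 is (1,4) = 20 − 34 = -14.
Using row 5: 10 + (-18) + (-2) + 4 + ? → (5,2) = 20 − (-6) = 26.
The remaining cell in column 1 is (3,1) = 20 − 36 = -16.
Using column 2: 14 + 2 + (-12) + 26 + ? → (3,2) = 20 − 30 = -10.
Column 4: -14 + 24 + 0 + (-2) + ? = 20, so (3,4) = 12.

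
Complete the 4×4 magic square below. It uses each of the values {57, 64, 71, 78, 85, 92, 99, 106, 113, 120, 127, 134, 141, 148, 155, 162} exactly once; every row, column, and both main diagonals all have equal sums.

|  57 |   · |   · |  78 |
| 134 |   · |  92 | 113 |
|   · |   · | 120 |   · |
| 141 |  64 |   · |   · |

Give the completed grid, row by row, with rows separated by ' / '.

57 148 155 78 / 134 99 92 113 / 106 127 120 85 / 141 64 71 162

The 16 entries sum to 1752, so each line sums to 1752/4 = 438.
Using row 2: 134 + 92 + 113 + ? → (2,2) = 438 − 339 = 99.
Using column 1: 57 + 134 + 141 + ? → (3,1) = 438 − 332 = 106.
The remaining cell in main diagonal is (4,4) = 438 − 276 = 162.
Using anti-diagonal: 78 + 92 + 141 + ? → (3,2) = 438 − 311 = 127.
Row 3 needs 438; the known cells sum to 353, so (3,4) = 85.
The remaining cell in row 4 is (4,3) = 438 − 367 = 71.
From column 2, 438 − (99 + 127 + 64) gives (1,2) = 148.
Column 3 must total 438; the given cells sum to 283, so (1,3) = 155.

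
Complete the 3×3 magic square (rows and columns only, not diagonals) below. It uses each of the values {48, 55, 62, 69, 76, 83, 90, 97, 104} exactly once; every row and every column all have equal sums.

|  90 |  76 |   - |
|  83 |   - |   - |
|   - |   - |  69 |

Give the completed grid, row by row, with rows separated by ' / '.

90 76 62 / 83 48 97 / 55 104 69

The 9 entries sum to 684, so each line sums to 684/3 = 228.
Row 1 must total 228; the given cells sum to 166, so (1,3) = 62.
Using column 1: 90 + 83 + ? → (3,1) = 228 − 173 = 55.
The remaining cell in column 3 is (2,3) = 228 − 131 = 97.
Row 2 needs 228; the known cells sum to 180, so (2,2) = 48.
Using row 3: 55 + 69 + ? → (3,2) = 228 − 124 = 104.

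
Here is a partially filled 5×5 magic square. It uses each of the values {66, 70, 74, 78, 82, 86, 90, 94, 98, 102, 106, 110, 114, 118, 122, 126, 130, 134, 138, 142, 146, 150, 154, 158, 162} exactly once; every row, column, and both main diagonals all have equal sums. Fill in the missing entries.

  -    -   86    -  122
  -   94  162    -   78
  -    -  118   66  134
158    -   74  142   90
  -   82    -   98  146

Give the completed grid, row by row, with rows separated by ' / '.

70 138 86 154 122 / 126 94 162 110 78 / 102 150 118 66 134 / 158 106 74 142 90 / 114 82 130 98 146

The 25 entries sum to 2850, so each line sums to 2850/5 = 570.
Row 4: 158 + 74 + 142 + 90 + ? = 570, so (4,2) = 106.
The remaining cell in column 3 is (5,3) = 570 − 440 = 130.
The remaining cell in main diagonal is (1,1) = 570 − 500 = 70.
From row 5, 570 − (82 + 130 + 98 + 146) gives (5,1) = 114.
Anti-diagonal must total 570; the given cells sum to 460, so (2,4) = 110.
Row 2 must total 570; the given cells sum to 444, so (2,1) = 126.
The remaining cell in column 1 is (3,1) = 570 − 468 = 102.
Using column 4: 110 + 66 + 142 + 98 + ? → (1,4) = 570 − 416 = 154.
From row 1, 570 − (70 + 86 + 154 + 122) gives (1,2) = 138.
Row 3 needs 570; the known cells sum to 420, so (3,2) = 150.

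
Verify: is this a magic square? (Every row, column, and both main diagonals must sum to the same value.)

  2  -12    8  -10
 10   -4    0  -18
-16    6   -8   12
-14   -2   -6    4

Row 1: 2 + (-12) + 8 + (-10) = -12.
Row 2: 10 + (-4) + 0 + (-18) = -12.
Row 3: -16 + 6 + (-8) + 12 = -6.
Row 4: -14 + (-2) + (-6) + 4 = -18.
Column 1: 2 + 10 + (-16) + (-14) = -18.
Column 2: -12 + (-4) + 6 + (-2) = -12.
Column 3: 8 + 0 + (-8) + (-6) = -6.
Column 4: -10 + (-18) + 12 + 4 = -12.
Main diagonal: 2 + (-4) + (-8) + 4 = -6.
Anti-diagonal: -10 + 0 + 6 + (-14) = -18.

No — row 3 sums to -6 but row 1 sums to -12.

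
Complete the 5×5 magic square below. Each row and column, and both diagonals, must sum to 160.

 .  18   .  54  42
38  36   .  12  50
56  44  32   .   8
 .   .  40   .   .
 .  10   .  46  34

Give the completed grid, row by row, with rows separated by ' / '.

Row 2 must total 160; the given cells sum to 136, so (2,3) = 24.
The remaining cell in row 3 is (3,4) = 160 − 140 = 20.
Using column 2: 18 + 36 + 44 + 10 + ? → (4,2) = 160 − 108 = 52.
The remaining cell in column 4 is (4,4) = 160 − 132 = 28.
Using column 5: 42 + 50 + 8 + 34 + ? → (4,5) = 160 − 134 = 26.
From main diagonal, 160 − (36 + 32 + 28 + 34) gives (1,1) = 30.
Anti-diagonal must total 160; the given cells sum to 138, so (5,1) = 22.
Row 1: 30 + 18 + 54 + 42 + ? = 160, so (1,3) = 16.
Row 4 needs 160; the known cells sum to 146, so (4,1) = 14.
Row 5 needs 160; the known cells sum to 112, so (5,3) = 48.

30 18 16 54 42 / 38 36 24 12 50 / 56 44 32 20 8 / 14 52 40 28 26 / 22 10 48 46 34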